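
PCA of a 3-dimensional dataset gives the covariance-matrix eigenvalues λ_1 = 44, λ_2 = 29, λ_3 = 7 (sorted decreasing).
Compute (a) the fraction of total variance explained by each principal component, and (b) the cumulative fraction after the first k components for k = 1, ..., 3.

Step 1 — total variance = trace(Sigma) = Σ λ_i = 44 + 29 + 7 = 80.

Step 2 — fraction explained by component i = λ_i / Σ λ:
  PC1: 44/80 = 0.55
  PC2: 29/80 = 0.3625
  PC3: 7/80 = 0.0875

Step 3 — cumulative fraction after k components = (λ_1 + ... + λ_k) / Σ λ:
  k = 1: 44/80 = 0.55
  k = 2: (44 + 29)/80 = 73/80 = 0.9125
  k = 3: (44 + 29 + 7)/80 = 80/80 = 1

Summary (fraction, with percent):

explained: PC1 0.55 (55%), PC2 0.3625 (36.25%), PC3 0.0875 (8.75%);  cumulative: 0.55, 0.9125, 1


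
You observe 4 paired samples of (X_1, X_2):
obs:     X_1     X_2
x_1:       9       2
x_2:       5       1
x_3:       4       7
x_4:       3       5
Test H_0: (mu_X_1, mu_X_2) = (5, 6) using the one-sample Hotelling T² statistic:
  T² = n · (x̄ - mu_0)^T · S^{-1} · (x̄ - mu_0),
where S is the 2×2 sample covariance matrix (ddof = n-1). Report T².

Step 1 — sample mean vector:
  mean(X_1) = (9 + 5 + 4 + 3) / 4 = 21/4 = 5.25
  mean(X_2) = (2 + 1 + 7 + 5) / 4 = 15/4 = 3.75
  x̄ = (5.25, 3.75),  deviation x̄ - mu_0 = (5.25, 3.75) - (5, 6) = (0.25, -2.25).

Step 2 — sample covariance matrix, S[i,j] = (1/(n-1)) · Σ_k (x_{k,i} - mean_i) · (x_{k,j} - mean_j), divisor n-1 = 3:
  S[X_1,X_1] = ((3.75)·(3.75) + (-0.25)·(-0.25) + (-1.25)·(-1.25) + (-2.25)·(-2.25)) / 3 = 20.75/3 = 6.9167
  S[X_1,X_2] = ((3.75)·(-1.75) + (-0.25)·(-2.75) + (-1.25)·(3.25) + (-2.25)·(1.25)) / 3 = -12.75/3 = -4.25
  S[X_2,X_2] = ((-1.75)·(-1.75) + (-2.75)·(-2.75) + (3.25)·(3.25) + (1.25)·(1.25)) / 3 = 22.75/3 = 7.5833
  S = [[6.9167, -4.25],
 [-4.25, 7.5833]].

Step 3 — invert S. det(S) = 6.9167·7.5833 - (-4.25)² = 34.3889.
  S^{-1} = (1/det) · [[d, -b], [-b, a]] = [[0.2205, 0.1236],
 [0.1236, 0.2011]].

Step 4 — quadratic form (x̄ - mu_0)^T · S^{-1} · (x̄ - mu_0):
  S^{-1} · (x̄ - mu_0) = (-0.2229, -0.4216),
  (x̄ - mu_0)^T · [...] = (0.25)·(-0.2229) + (-2.25)·(-0.4216) = 0.893.

Step 5 — scale by n: T² = 4 · 0.893 = 3.5719.

T² ≈ 3.5719


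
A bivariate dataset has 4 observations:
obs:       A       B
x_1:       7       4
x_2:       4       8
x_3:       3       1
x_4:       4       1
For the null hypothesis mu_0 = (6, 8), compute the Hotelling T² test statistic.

Step 1 — sample mean vector:
  mean(A) = (7 + 4 + 3 + 4) / 4 = 18/4 = 4.5
  mean(B) = (4 + 8 + 1 + 1) / 4 = 14/4 = 3.5
  x̄ = (4.5, 3.5),  deviation x̄ - mu_0 = (4.5, 3.5) - (6, 8) = (-1.5, -4.5).

Step 2 — sample covariance matrix, S[i,j] = (1/(n-1)) · Σ_k (x_{k,i} - mean_i) · (x_{k,j} - mean_j), divisor n-1 = 3:
  S[A,A] = ((2.5)·(2.5) + (-0.5)·(-0.5) + (-1.5)·(-1.5) + (-0.5)·(-0.5)) / 3 = 9/3 = 3
  S[A,B] = ((2.5)·(0.5) + (-0.5)·(4.5) + (-1.5)·(-2.5) + (-0.5)·(-2.5)) / 3 = 4/3 = 1.3333
  S[B,B] = ((0.5)·(0.5) + (4.5)·(4.5) + (-2.5)·(-2.5) + (-2.5)·(-2.5)) / 3 = 33/3 = 11
  S = [[3, 1.3333],
 [1.3333, 11]].

Step 3 — invert S. det(S) = 3·11 - (1.3333)² = 31.2222.
  S^{-1} = (1/det) · [[d, -b], [-b, a]] = [[0.3523, -0.0427],
 [-0.0427, 0.0961]].

Step 4 — quadratic form (x̄ - mu_0)^T · S^{-1} · (x̄ - mu_0):
  S^{-1} · (x̄ - mu_0) = (-0.3363, -0.3683),
  (x̄ - mu_0)^T · [...] = (-1.5)·(-0.3363) + (-4.5)·(-0.3683) = 2.1619.

Step 5 — scale by n: T² = 4 · 2.1619 = 8.6477.

T² ≈ 8.6477


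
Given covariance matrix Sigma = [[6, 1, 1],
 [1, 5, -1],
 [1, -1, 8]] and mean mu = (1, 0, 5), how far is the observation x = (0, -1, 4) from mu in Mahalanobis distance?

Step 1 — centre the observation: (x - mu) = (-1, -1, -1).

Step 2 — invert Sigma (cofactor / det for 3×3, or solve directly):
  Sigma^{-1} = [[0.1781, -0.0411, -0.0274],
 [-0.0411, 0.2146, 0.032],
 [-0.0274, 0.032, 0.1324]].

Step 3 — form the quadratic (x - mu)^T · Sigma^{-1} · (x - mu):
  Sigma^{-1} · (x - mu) = (-0.1096, -0.2055, -0.137).
  (x - mu)^T · [Sigma^{-1} · (x - mu)] = (-1)·(-0.1096) + (-1)·(-0.2055) + (-1)·(-0.137) = 0.4521.

Step 4 — take square root: d = √(0.4521) ≈ 0.6724.

d(x, mu) = √(0.4521) ≈ 0.6724


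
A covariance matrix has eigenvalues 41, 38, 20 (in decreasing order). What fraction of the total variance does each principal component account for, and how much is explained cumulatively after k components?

Step 1 — total variance = trace(Sigma) = Σ λ_i = 41 + 38 + 20 = 99.

Step 2 — fraction explained by component i = λ_i / Σ λ:
  PC1: 41/99 = 0.4141
  PC2: 38/99 = 0.3838
  PC3: 20/99 = 0.202

Step 3 — cumulative fraction after k components = (λ_1 + ... + λ_k) / Σ λ:
  k = 1: 41/99 = 0.4141
  k = 2: (41 + 38)/99 = 79/99 = 0.798
  k = 3: (41 + 38 + 20)/99 = 99/99 = 1

Summary (fraction, with percent):

explained: PC1 0.4141 (41.41%), PC2 0.3838 (38.38%), PC3 0.202 (20.2%);  cumulative: 0.4141, 0.798, 1


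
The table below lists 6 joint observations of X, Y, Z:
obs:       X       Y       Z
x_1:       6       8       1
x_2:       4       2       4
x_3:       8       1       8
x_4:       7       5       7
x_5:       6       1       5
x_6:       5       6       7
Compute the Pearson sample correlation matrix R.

Step 1 — column means:
  mean(X) = (6 + 4 + 8 + 7 + 6 + 5) / 6 = 36/6 = 6
  mean(Y) = (8 + 2 + 1 + 5 + 1 + 6) / 6 = 23/6 = 3.8333
  mean(Z) = (1 + 4 + 8 + 7 + 5 + 7) / 6 = 32/6 = 5.3333

Step 2 — sample variances and covariances s[i,j] = (1/(n-1)) · Σ_k (x_{k,i} - mean_i) · (x_{k,j} - mean_j), with n-1 = 5:
  s[X,X] = ((0)·(0) + (-2)·(-2) + (2)·(2) + (1)·(1) + (0)·(0) + (-1)·(-1)) / 5 = 10/5 = 2
  s[X,Y] = ((0)·(4.1667) + (-2)·(-1.8333) + (2)·(-2.8333) + (1)·(1.1667) + (0)·(-2.8333) + (-1)·(2.1667)) / 5 = -3/5 = -0.6
  s[X,Z] = ((0)·(-4.3333) + (-2)·(-1.3333) + (2)·(2.6667) + (1)·(1.6667) + (0)·(-0.3333) + (-1)·(1.6667)) / 5 = 8/5 = 1.6
  s[Y,Y] = ((4.1667)·(4.1667) + (-1.8333)·(-1.8333) + (-2.8333)·(-2.8333) + (1.1667)·(1.1667) + (-2.8333)·(-2.8333) + (2.1667)·(2.1667)) / 5 = 42.8333/5 = 8.5667
  s[Y,Z] = ((4.1667)·(-4.3333) + (-1.8333)·(-1.3333) + (-2.8333)·(2.6667) + (1.1667)·(1.6667) + (-2.8333)·(-0.3333) + (2.1667)·(1.6667)) / 5 = -16.6667/5 = -3.3333
  s[Z,Z] = ((-4.3333)·(-4.3333) + (-1.3333)·(-1.3333) + (2.6667)·(2.6667) + (1.6667)·(1.6667) + (-0.3333)·(-0.3333) + (1.6667)·(1.6667)) / 5 = 33.3333/5 = 6.6667
  Sample standard deviations s_i = √(s[i,i]):
  s(X) = √(2) = 1.4142
  s(Y) = √(8.5667) = 2.9269
  s(Z) = √(6.6667) = 2.582

Step 3 — r_{ij} = s_{ij} / (s_i · s_j):
  r[X,X] = 1 (diagonal).
  r[X,Y] = -0.6 / (1.4142 · 2.9269) = -0.6 / 4.1392 = -0.145
  r[X,Z] = 1.6 / (1.4142 · 2.582) = 1.6 / 3.6515 = 0.4382
  r[Y,Y] = 1 (diagonal).
  r[Y,Z] = -3.3333 / (2.9269 · 2.582) = -3.3333 / 7.5572 = -0.4411
  r[Z,Z] = 1 (diagonal).

R is symmetric with unit diagonal. Assembling:

R = [[1, -0.145, 0.4382],
 [-0.145, 1, -0.4411],
 [0.4382, -0.4411, 1]]


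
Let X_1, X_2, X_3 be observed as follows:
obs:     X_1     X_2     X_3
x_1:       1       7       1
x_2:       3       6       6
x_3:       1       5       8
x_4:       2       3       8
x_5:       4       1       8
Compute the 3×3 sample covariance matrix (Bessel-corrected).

Step 1 — column means:
  mean(X_1) = (1 + 3 + 1 + 2 + 4) / 5 = 11/5 = 2.2
  mean(X_2) = (7 + 6 + 5 + 3 + 1) / 5 = 22/5 = 4.4
  mean(X_3) = (1 + 6 + 8 + 8 + 8) / 5 = 31/5 = 6.2

Step 2 — sample covariance S[i,j] = (1/(n-1)) · Σ_k (x_{k,i} - mean_i) · (x_{k,j} - mean_j), with n-1 = 4.
  S[X_1,X_1] = ((-1.2)·(-1.2) + (0.8)·(0.8) + (-1.2)·(-1.2) + (-0.2)·(-0.2) + (1.8)·(1.8)) / 4 = 6.8/4 = 1.7
  S[X_1,X_2] = ((-1.2)·(2.6) + (0.8)·(1.6) + (-1.2)·(0.6) + (-0.2)·(-1.4) + (1.8)·(-3.4)) / 4 = -8.4/4 = -2.1
  S[X_1,X_3] = ((-1.2)·(-5.2) + (0.8)·(-0.2) + (-1.2)·(1.8) + (-0.2)·(1.8) + (1.8)·(1.8)) / 4 = 6.8/4 = 1.7
  S[X_2,X_2] = ((2.6)·(2.6) + (1.6)·(1.6) + (0.6)·(0.6) + (-1.4)·(-1.4) + (-3.4)·(-3.4)) / 4 = 23.2/4 = 5.8
  S[X_2,X_3] = ((2.6)·(-5.2) + (1.6)·(-0.2) + (0.6)·(1.8) + (-1.4)·(1.8) + (-3.4)·(1.8)) / 4 = -21.4/4 = -5.35
  S[X_3,X_3] = ((-5.2)·(-5.2) + (-0.2)·(-0.2) + (1.8)·(1.8) + (1.8)·(1.8) + (1.8)·(1.8)) / 4 = 36.8/4 = 9.2

S is symmetric (S[j,i] = S[i,j]). Assembling:

S = [[1.7, -2.1, 1.7],
 [-2.1, 5.8, -5.35],
 [1.7, -5.35, 9.2]]


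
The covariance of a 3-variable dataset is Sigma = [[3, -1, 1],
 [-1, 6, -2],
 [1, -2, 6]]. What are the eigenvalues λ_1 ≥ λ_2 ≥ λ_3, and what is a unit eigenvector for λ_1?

Step 1 — characteristic polynomial p(λ) = det(λI - Sigma) = λ³ - tr·λ² + c_1·λ - det, where tr = trace, c_1 = sum of the principal 2×2 minors, det = det(Sigma):
  tr = 3 + 6 + 6 = 15,
  c_1 = (3·6 - (-1)²) + (3·6 - (1)²) + (6·6 - (-2)²) = 17 + 17 + 32 = 66,
  det = 3·(6·6 - (-2)²) - (-1)·((-1)·6 - (-2)·(1)) + (1)·((-1)·(-2) - 6·(1)) = 3·(32) - (-1)·(-4) + (1)·(-4) = 88.
  So p(λ) = λ³ - 15λ² + 66λ - 88.
Step 2 — look for an integer root (rational root theorem: any rational root is an integer divisor of 88). Testing λ = 4:
  p(4) = 64 - 240 + 264 - 88 = 0  ✓
  Dividing out (λ - 4): p(λ) = (λ - 4)(λ² - 11λ + 22).
Step 3 — remaining eigenvalues from the quadratic λ² - 11λ + 22 = 0:
  Δ = 11² - 4·22 = 121 - 88 = 33,  λ = (11 ± √33)/2 = (11 ± 5.7446)/2 ≈ 8.3723 or 2.6277.
  Sorted: λ_1 = 8.3723,  λ_2 = 4,  λ_3 = 2.6277  (check: sum = 15 = tr ✓).

Step 4 — unit eigenvector for λ_1 ≈ 8.3723: v spans the null space of (Sigma - λ_1 I), whose rows are
  r_1 = (-5.3723, -1, 1),  r_2 = (-1, -2.3723, -2),  r_3 = (1, -2, -2.3723).
  v is orthogonal to every row, so take v ∝ r_1 × r_2 = ((-1)·(-2) - (1)·(-2.3723), (1)·(-1) - (-5.3723)·(-2), (-5.3723)·(-2.3723) - (-1)·(-1)) ≈ (4.3723, -11.7446, 11.7446).
  Let u = (4.3723, -11.7446, 11.7446).
  ||u|| = √((4.3723)² + (-11.7446)² + (11.7446)²) = √(294.9863) ≈ 17.1752,  v_1 = u/||u|| ≈ (0.2546, -0.6838, 0.6838) (||v_1|| = 1).

λ_1 = 8.3723,  λ_2 = 4,  λ_3 = 2.6277;  v_1 ≈ (0.2546, -0.6838, 0.6838)


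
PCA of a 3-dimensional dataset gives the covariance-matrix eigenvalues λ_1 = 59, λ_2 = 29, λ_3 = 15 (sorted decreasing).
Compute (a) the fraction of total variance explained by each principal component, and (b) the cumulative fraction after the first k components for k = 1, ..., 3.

Step 1 — total variance = trace(Sigma) = Σ λ_i = 59 + 29 + 15 = 103.

Step 2 — fraction explained by component i = λ_i / Σ λ:
  PC1: 59/103 = 0.5728
  PC2: 29/103 = 0.2816
  PC3: 15/103 = 0.1456

Step 3 — cumulative fraction after k components = (λ_1 + ... + λ_k) / Σ λ:
  k = 1: 59/103 = 0.5728
  k = 2: (59 + 29)/103 = 88/103 = 0.8544
  k = 3: (59 + 29 + 15)/103 = 103/103 = 1

Summary (fraction, with percent):

explained: PC1 0.5728 (57.28%), PC2 0.2816 (28.16%), PC3 0.1456 (14.56%);  cumulative: 0.5728, 0.8544, 1


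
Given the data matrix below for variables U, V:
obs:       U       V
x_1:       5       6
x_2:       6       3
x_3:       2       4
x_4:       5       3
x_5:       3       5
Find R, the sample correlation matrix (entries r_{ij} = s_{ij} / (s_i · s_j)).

Step 1 — column means:
  mean(U) = (5 + 6 + 2 + 5 + 3) / 5 = 21/5 = 4.2
  mean(V) = (6 + 3 + 4 + 3 + 5) / 5 = 21/5 = 4.2

Step 2 — sample variances and covariances s[i,j] = (1/(n-1)) · Σ_k (x_{k,i} - mean_i) · (x_{k,j} - mean_j), with n-1 = 4:
  s[U,U] = ((0.8)·(0.8) + (1.8)·(1.8) + (-2.2)·(-2.2) + (0.8)·(0.8) + (-1.2)·(-1.2)) / 4 = 10.8/4 = 2.7
  s[U,V] = ((0.8)·(1.8) + (1.8)·(-1.2) + (-2.2)·(-0.2) + (0.8)·(-1.2) + (-1.2)·(0.8)) / 4 = -2.2/4 = -0.55
  s[V,V] = ((1.8)·(1.8) + (-1.2)·(-1.2) + (-0.2)·(-0.2) + (-1.2)·(-1.2) + (0.8)·(0.8)) / 4 = 6.8/4 = 1.7
  Sample standard deviations s_i = √(s[i,i]):
  s(U) = √(2.7) = 1.6432
  s(V) = √(1.7) = 1.3038

Step 3 — r_{ij} = s_{ij} / (s_i · s_j):
  r[U,U] = 1 (diagonal).
  r[U,V] = -0.55 / (1.6432 · 1.3038) = -0.55 / 2.1424 = -0.2567
  r[V,V] = 1 (diagonal).

R is symmetric with unit diagonal. Assembling:

R = [[1, -0.2567],
 [-0.2567, 1]]


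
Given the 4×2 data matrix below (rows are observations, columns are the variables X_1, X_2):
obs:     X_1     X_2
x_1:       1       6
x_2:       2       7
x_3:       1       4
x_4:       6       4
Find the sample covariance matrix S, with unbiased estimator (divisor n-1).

Step 1 — column means:
  mean(X_1) = (1 + 2 + 1 + 6) / 4 = 10/4 = 2.5
  mean(X_2) = (6 + 7 + 4 + 4) / 4 = 21/4 = 5.25

Step 2 — sample covariance S[i,j] = (1/(n-1)) · Σ_k (x_{k,i} - mean_i) · (x_{k,j} - mean_j), with n-1 = 3.
  S[X_1,X_1] = ((-1.5)·(-1.5) + (-0.5)·(-0.5) + (-1.5)·(-1.5) + (3.5)·(3.5)) / 3 = 17/3 = 5.6667
  S[X_1,X_2] = ((-1.5)·(0.75) + (-0.5)·(1.75) + (-1.5)·(-1.25) + (3.5)·(-1.25)) / 3 = -4.5/3 = -1.5
  S[X_2,X_2] = ((0.75)·(0.75) + (1.75)·(1.75) + (-1.25)·(-1.25) + (-1.25)·(-1.25)) / 3 = 6.75/3 = 2.25

S is symmetric (S[j,i] = S[i,j]). Assembling:

S = [[5.6667, -1.5],
 [-1.5, 2.25]]


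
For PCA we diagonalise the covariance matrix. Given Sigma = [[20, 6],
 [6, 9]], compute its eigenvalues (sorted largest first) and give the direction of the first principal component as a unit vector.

Step 1 — characteristic polynomial of 2×2 Sigma:
  det(Sigma - λI) = λ² - trace · λ + det = 0.
  trace = 20 + 9 = 29, det = 20·9 - (6)² = 144.
Step 2 — discriminant:
  Δ = trace² - 4·det = 841 - 576 = 265.
Step 3 — eigenvalues:
  λ = (trace ± √Δ)/2 = (29 ± 16.2788)/2,
  λ_1 = 22.6394,  λ_2 = 6.3606.

Step 4 — unit eigenvector for λ_1: solve (Sigma - λ_1 I)v = 0. First row:
  (20 - 22.6394)·v_x + (6)·v_y = 0, i.e. (-2.6394)·v_x + (6)·v_y = 0,
  so v ∝ (b, λ_1 - a) = (6, 2.6394) = u.
  ||u|| = √((6)² + (2.6394)²) = √(42.9665) ≈ 6.5549,
  v_1 = u/||u|| ≈ (0.9153, 0.4027) (||v_1|| = 1).

λ_1 = 22.6394,  λ_2 = 6.3606;  v_1 ≈ (0.9153, 0.4027)


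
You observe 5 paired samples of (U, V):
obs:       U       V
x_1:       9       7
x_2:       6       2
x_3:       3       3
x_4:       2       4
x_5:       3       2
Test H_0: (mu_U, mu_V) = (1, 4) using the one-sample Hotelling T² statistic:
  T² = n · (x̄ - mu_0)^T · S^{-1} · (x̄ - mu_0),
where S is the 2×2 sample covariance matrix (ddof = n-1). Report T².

Step 1 — sample mean vector:
  mean(U) = (9 + 6 + 3 + 2 + 3) / 5 = 23/5 = 4.6
  mean(V) = (7 + 2 + 3 + 4 + 2) / 5 = 18/5 = 3.6
  x̄ = (4.6, 3.6),  deviation x̄ - mu_0 = (4.6, 3.6) - (1, 4) = (3.6, -0.4).

Step 2 — sample covariance matrix, S[i,j] = (1/(n-1)) · Σ_k (x_{k,i} - mean_i) · (x_{k,j} - mean_j), divisor n-1 = 4:
  S[U,U] = ((4.4)·(4.4) + (1.4)·(1.4) + (-1.6)·(-1.6) + (-2.6)·(-2.6) + (-1.6)·(-1.6)) / 4 = 33.2/4 = 8.3
  S[U,V] = ((4.4)·(3.4) + (1.4)·(-1.6) + (-1.6)·(-0.6) + (-2.6)·(0.4) + (-1.6)·(-1.6)) / 4 = 15.2/4 = 3.8
  S[V,V] = ((3.4)·(3.4) + (-1.6)·(-1.6) + (-0.6)·(-0.6) + (0.4)·(0.4) + (-1.6)·(-1.6)) / 4 = 17.2/4 = 4.3
  S = [[8.3, 3.8],
 [3.8, 4.3]].

Step 3 — invert S. det(S) = 8.3·4.3 - (3.8)² = 21.25.
  S^{-1} = (1/det) · [[d, -b], [-b, a]] = [[0.2024, -0.1788],
 [-0.1788, 0.3906]].

Step 4 — quadratic form (x̄ - mu_0)^T · S^{-1} · (x̄ - mu_0):
  S^{-1} · (x̄ - mu_0) = (0.8, -0.8),
  (x̄ - mu_0)^T · [...] = (3.6)·(0.8) + (-0.4)·(-0.8) = 3.2.

Step 5 — scale by n: T² = 5 · 3.2 = 16.

T² ≈ 16


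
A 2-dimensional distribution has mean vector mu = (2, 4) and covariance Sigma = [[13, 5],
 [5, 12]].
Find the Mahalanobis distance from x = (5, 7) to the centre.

Step 1 — centre the observation: (x - mu) = (3, 3).

Step 2 — invert Sigma. det(Sigma) = 13·12 - (5)² = 131.
  Sigma^{-1} = (1/det) · [[d, -b], [-b, a]] = [[0.0916, -0.0382],
 [-0.0382, 0.0992]].

Step 3 — form the quadratic (x - mu)^T · Sigma^{-1} · (x - mu):
  Sigma^{-1} · (x - mu) = (0.1603, 0.1832).
  (x - mu)^T · [Sigma^{-1} · (x - mu)] = (3)·(0.1603) + (3)·(0.1832) = 1.0305.

Step 4 — take square root: d = √(1.0305) ≈ 1.0152.

d(x, mu) = √(1.0305) ≈ 1.0152


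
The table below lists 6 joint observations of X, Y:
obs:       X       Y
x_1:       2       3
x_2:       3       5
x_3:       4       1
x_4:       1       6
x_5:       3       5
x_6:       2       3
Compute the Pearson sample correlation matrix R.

Step 1 — column means:
  mean(X) = (2 + 3 + 4 + 1 + 3 + 2) / 6 = 15/6 = 2.5
  mean(Y) = (3 + 5 + 1 + 6 + 5 + 3) / 6 = 23/6 = 3.8333

Step 2 — sample variances and covariances s[i,j] = (1/(n-1)) · Σ_k (x_{k,i} - mean_i) · (x_{k,j} - mean_j), with n-1 = 5:
  s[X,X] = ((-0.5)·(-0.5) + (0.5)·(0.5) + (1.5)·(1.5) + (-1.5)·(-1.5) + (0.5)·(0.5) + (-0.5)·(-0.5)) / 5 = 5.5/5 = 1.1
  s[X,Y] = ((-0.5)·(-0.8333) + (0.5)·(1.1667) + (1.5)·(-2.8333) + (-1.5)·(2.1667) + (0.5)·(1.1667) + (-0.5)·(-0.8333)) / 5 = -5.5/5 = -1.1
  s[Y,Y] = ((-0.8333)·(-0.8333) + (1.1667)·(1.1667) + (-2.8333)·(-2.8333) + (2.1667)·(2.1667) + (1.1667)·(1.1667) + (-0.8333)·(-0.8333)) / 5 = 16.8333/5 = 3.3667
  Sample standard deviations s_i = √(s[i,i]):
  s(X) = √(1.1) = 1.0488
  s(Y) = √(3.3667) = 1.8348

Step 3 — r_{ij} = s_{ij} / (s_i · s_j):
  r[X,X] = 1 (diagonal).
  r[X,Y] = -1.1 / (1.0488 · 1.8348) = -1.1 / 1.9244 = -0.5716
  r[Y,Y] = 1 (diagonal).

R is symmetric with unit diagonal. Assembling:

R = [[1, -0.5716],
 [-0.5716, 1]]


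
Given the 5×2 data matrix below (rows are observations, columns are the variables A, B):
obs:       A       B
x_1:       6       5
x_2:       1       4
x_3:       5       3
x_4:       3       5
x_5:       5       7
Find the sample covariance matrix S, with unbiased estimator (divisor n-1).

Step 1 — column means:
  mean(A) = (6 + 1 + 5 + 3 + 5) / 5 = 20/5 = 4
  mean(B) = (5 + 4 + 3 + 5 + 7) / 5 = 24/5 = 4.8

Step 2 — sample covariance S[i,j] = (1/(n-1)) · Σ_k (x_{k,i} - mean_i) · (x_{k,j} - mean_j), with n-1 = 4.
  S[A,A] = ((2)·(2) + (-3)·(-3) + (1)·(1) + (-1)·(-1) + (1)·(1)) / 4 = 16/4 = 4
  S[A,B] = ((2)·(0.2) + (-3)·(-0.8) + (1)·(-1.8) + (-1)·(0.2) + (1)·(2.2)) / 4 = 3/4 = 0.75
  S[B,B] = ((0.2)·(0.2) + (-0.8)·(-0.8) + (-1.8)·(-1.8) + (0.2)·(0.2) + (2.2)·(2.2)) / 4 = 8.8/4 = 2.2

S is symmetric (S[j,i] = S[i,j]). Assembling:

S = [[4, 0.75],
 [0.75, 2.2]]


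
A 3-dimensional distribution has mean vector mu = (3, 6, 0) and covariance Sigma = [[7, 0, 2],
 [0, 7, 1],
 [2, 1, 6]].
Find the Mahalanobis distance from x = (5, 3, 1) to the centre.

Step 1 — centre the observation: (x - mu) = (2, -3, 1).

Step 2 — invert Sigma (cofactor / det for 3×3, or solve directly):
  Sigma^{-1} = [[0.1583, 0.0077, -0.0541],
 [0.0077, 0.1467, -0.027],
 [-0.0541, -0.027, 0.1892]].

Step 3 — form the quadratic (x - mu)^T · Sigma^{-1} · (x - mu):
  Sigma^{-1} · (x - mu) = (0.2394, -0.4517, 0.1622).
  (x - mu)^T · [Sigma^{-1} · (x - mu)] = (2)·(0.2394) + (-3)·(-0.4517) + (1)·(0.1622) = 1.9961.

Step 4 — take square root: d = √(1.9961) ≈ 1.4128.

d(x, mu) = √(1.9961) ≈ 1.4128


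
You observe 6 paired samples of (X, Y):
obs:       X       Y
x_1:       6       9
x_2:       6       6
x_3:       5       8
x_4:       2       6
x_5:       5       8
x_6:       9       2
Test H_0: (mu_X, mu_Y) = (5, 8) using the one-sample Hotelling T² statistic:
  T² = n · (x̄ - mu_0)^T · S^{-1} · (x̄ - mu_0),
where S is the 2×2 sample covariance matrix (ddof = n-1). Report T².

Step 1 — sample mean vector:
  mean(X) = (6 + 6 + 5 + 2 + 5 + 9) / 6 = 33/6 = 5.5
  mean(Y) = (9 + 6 + 8 + 6 + 8 + 2) / 6 = 39/6 = 6.5
  x̄ = (5.5, 6.5),  deviation x̄ - mu_0 = (5.5, 6.5) - (5, 8) = (0.5, -1.5).

Step 2 — sample covariance matrix, S[i,j] = (1/(n-1)) · Σ_k (x_{k,i} - mean_i) · (x_{k,j} - mean_j), divisor n-1 = 5:
  S[X,X] = ((0.5)·(0.5) + (0.5)·(0.5) + (-0.5)·(-0.5) + (-3.5)·(-3.5) + (-0.5)·(-0.5) + (3.5)·(3.5)) / 5 = 25.5/5 = 5.1
  S[X,Y] = ((0.5)·(2.5) + (0.5)·(-0.5) + (-0.5)·(1.5) + (-3.5)·(-0.5) + (-0.5)·(1.5) + (3.5)·(-4.5)) / 5 = -14.5/5 = -2.9
  S[Y,Y] = ((2.5)·(2.5) + (-0.5)·(-0.5) + (1.5)·(1.5) + (-0.5)·(-0.5) + (1.5)·(1.5) + (-4.5)·(-4.5)) / 5 = 31.5/5 = 6.3
  S = [[5.1, -2.9],
 [-2.9, 6.3]].

Step 3 — invert S. det(S) = 5.1·6.3 - (-2.9)² = 23.72.
  S^{-1} = (1/det) · [[d, -b], [-b, a]] = [[0.2656, 0.1223],
 [0.1223, 0.215]].

Step 4 — quadratic form (x̄ - mu_0)^T · S^{-1} · (x̄ - mu_0):
  S^{-1} · (x̄ - mu_0) = (-0.0506, -0.2614),
  (x̄ - mu_0)^T · [...] = (0.5)·(-0.0506) + (-1.5)·(-0.2614) = 0.3668.

Step 5 — scale by n: T² = 6 · 0.3668 = 2.2007.

T² ≈ 2.2007


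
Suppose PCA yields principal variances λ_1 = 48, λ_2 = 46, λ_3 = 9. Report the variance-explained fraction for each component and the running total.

Step 1 — total variance = trace(Sigma) = Σ λ_i = 48 + 46 + 9 = 103.

Step 2 — fraction explained by component i = λ_i / Σ λ:
  PC1: 48/103 = 0.466
  PC2: 46/103 = 0.4466
  PC3: 9/103 = 0.0874

Step 3 — cumulative fraction after k components = (λ_1 + ... + λ_k) / Σ λ:
  k = 1: 48/103 = 0.466
  k = 2: (48 + 46)/103 = 94/103 = 0.9126
  k = 3: (48 + 46 + 9)/103 = 103/103 = 1

Summary (fraction, with percent):

explained: PC1 0.466 (46.6%), PC2 0.4466 (44.66%), PC3 0.0874 (8.74%);  cumulative: 0.466, 0.9126, 1


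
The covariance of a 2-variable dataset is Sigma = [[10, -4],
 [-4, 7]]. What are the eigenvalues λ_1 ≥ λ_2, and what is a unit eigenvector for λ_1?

Step 1 — characteristic polynomial of 2×2 Sigma:
  det(Sigma - λI) = λ² - trace · λ + det = 0.
  trace = 10 + 7 = 17, det = 10·7 - (-4)² = 54.
Step 2 — discriminant:
  Δ = trace² - 4·det = 289 - 216 = 73.
Step 3 — eigenvalues:
  λ = (trace ± √Δ)/2 = (17 ± 8.544)/2,
  λ_1 = 12.772,  λ_2 = 4.228.

Step 4 — unit eigenvector for λ_1: solve (Sigma - λ_1 I)v = 0. First row:
  (10 - 12.772)·v_x + (-4)·v_y = 0, i.e. (-2.772)·v_x + (-4)·v_y = 0,
  so v ∝ (b, λ_1 - a) = (-4, 2.772); multiply by -1 so the first entry is positive: u = (4, -2.772).
  ||u|| = √((4)² + (-2.772)²) = √(23.684) ≈ 4.8666,
  v_1 = u/||u|| ≈ (0.8219, -0.5696) (||v_1|| = 1).

λ_1 = 12.772,  λ_2 = 4.228;  v_1 ≈ (0.8219, -0.5696)


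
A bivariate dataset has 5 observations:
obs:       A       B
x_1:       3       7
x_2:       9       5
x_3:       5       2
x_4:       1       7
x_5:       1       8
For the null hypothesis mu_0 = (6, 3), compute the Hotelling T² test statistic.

Step 1 — sample mean vector:
  mean(A) = (3 + 9 + 5 + 1 + 1) / 5 = 19/5 = 3.8
  mean(B) = (7 + 5 + 2 + 7 + 8) / 5 = 29/5 = 5.8
  x̄ = (3.8, 5.8),  deviation x̄ - mu_0 = (3.8, 5.8) - (6, 3) = (-2.2, 2.8).

Step 2 — sample covariance matrix, S[i,j] = (1/(n-1)) · Σ_k (x_{k,i} - mean_i) · (x_{k,j} - mean_j), divisor n-1 = 4:
  S[A,A] = ((-0.8)·(-0.8) + (5.2)·(5.2) + (1.2)·(1.2) + (-2.8)·(-2.8) + (-2.8)·(-2.8)) / 4 = 44.8/4 = 11.2
  S[A,B] = ((-0.8)·(1.2) + (5.2)·(-0.8) + (1.2)·(-3.8) + (-2.8)·(1.2) + (-2.8)·(2.2)) / 4 = -19.2/4 = -4.8
  S[B,B] = ((1.2)·(1.2) + (-0.8)·(-0.8) + (-3.8)·(-3.8) + (1.2)·(1.2) + (2.2)·(2.2)) / 4 = 22.8/4 = 5.7
  S = [[11.2, -4.8],
 [-4.8, 5.7]].

Step 3 — invert S. det(S) = 11.2·5.7 - (-4.8)² = 40.8.
  S^{-1} = (1/det) · [[d, -b], [-b, a]] = [[0.1397, 0.1176],
 [0.1176, 0.2745]].

Step 4 — quadratic form (x̄ - mu_0)^T · S^{-1} · (x̄ - mu_0):
  S^{-1} · (x̄ - mu_0) = (0.0221, 0.5098),
  (x̄ - mu_0)^T · [...] = (-2.2)·(0.0221) + (2.8)·(0.5098) = 1.3789.

Step 5 — scale by n: T² = 5 · 1.3789 = 6.8946.

T² ≈ 6.8946


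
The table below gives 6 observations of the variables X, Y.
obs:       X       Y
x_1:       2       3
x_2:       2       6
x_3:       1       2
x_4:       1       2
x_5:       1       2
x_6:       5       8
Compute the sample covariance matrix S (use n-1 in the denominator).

Step 1 — column means:
  mean(X) = (2 + 2 + 1 + 1 + 1 + 5) / 6 = 12/6 = 2
  mean(Y) = (3 + 6 + 2 + 2 + 2 + 8) / 6 = 23/6 = 3.8333

Step 2 — sample covariance S[i,j] = (1/(n-1)) · Σ_k (x_{k,i} - mean_i) · (x_{k,j} - mean_j), with n-1 = 5.
  S[X,X] = ((0)·(0) + (0)·(0) + (-1)·(-1) + (-1)·(-1) + (-1)·(-1) + (3)·(3)) / 5 = 12/5 = 2.4
  S[X,Y] = ((0)·(-0.8333) + (0)·(2.1667) + (-1)·(-1.8333) + (-1)·(-1.8333) + (-1)·(-1.8333) + (3)·(4.1667)) / 5 = 18/5 = 3.6
  S[Y,Y] = ((-0.8333)·(-0.8333) + (2.1667)·(2.1667) + (-1.8333)·(-1.8333) + (-1.8333)·(-1.8333) + (-1.8333)·(-1.8333) + (4.1667)·(4.1667)) / 5 = 32.8333/5 = 6.5667

S is symmetric (S[j,i] = S[i,j]). Assembling:

S = [[2.4, 3.6],
 [3.6, 6.5667]]


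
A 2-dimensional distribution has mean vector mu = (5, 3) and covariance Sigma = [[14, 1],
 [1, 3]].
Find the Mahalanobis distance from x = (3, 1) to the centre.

Step 1 — centre the observation: (x - mu) = (-2, -2).

Step 2 — invert Sigma. det(Sigma) = 14·3 - (1)² = 41.
  Sigma^{-1} = (1/det) · [[d, -b], [-b, a]] = [[0.0732, -0.0244],
 [-0.0244, 0.3415]].

Step 3 — form the quadratic (x - mu)^T · Sigma^{-1} · (x - mu):
  Sigma^{-1} · (x - mu) = (-0.0976, -0.6341).
  (x - mu)^T · [Sigma^{-1} · (x - mu)] = (-2)·(-0.0976) + (-2)·(-0.6341) = 1.4634.

Step 4 — take square root: d = √(1.4634) ≈ 1.2097.

d(x, mu) = √(1.4634) ≈ 1.2097


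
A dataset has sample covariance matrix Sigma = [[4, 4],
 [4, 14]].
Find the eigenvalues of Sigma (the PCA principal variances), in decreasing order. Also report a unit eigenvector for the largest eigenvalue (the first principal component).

Step 1 — characteristic polynomial of 2×2 Sigma:
  det(Sigma - λI) = λ² - trace · λ + det = 0.
  trace = 4 + 14 = 18, det = 4·14 - (4)² = 40.
Step 2 — discriminant:
  Δ = trace² - 4·det = 324 - 160 = 164.
Step 3 — eigenvalues:
  λ = (trace ± √Δ)/2 = (18 ± 12.8062)/2,
  λ_1 = 15.4031,  λ_2 = 2.5969.

Step 4 — unit eigenvector for λ_1: solve (Sigma - λ_1 I)v = 0. First row:
  (4 - 15.4031)·v_x + (4)·v_y = 0, i.e. (-11.4031)·v_x + (4)·v_y = 0,
  so v ∝ (b, λ_1 - a) = (4, 11.4031) = u.
  ||u|| = √((4)² + (11.4031)²) = √(146.0312) ≈ 12.0843,
  v_1 = u/||u|| ≈ (0.331, 0.9436) (||v_1|| = 1).

λ_1 = 15.4031,  λ_2 = 2.5969;  v_1 ≈ (0.331, 0.9436)


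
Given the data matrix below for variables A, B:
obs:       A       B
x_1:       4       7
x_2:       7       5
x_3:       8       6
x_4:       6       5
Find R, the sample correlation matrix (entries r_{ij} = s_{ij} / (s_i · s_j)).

Step 1 — column means:
  mean(A) = (4 + 7 + 8 + 6) / 4 = 25/4 = 6.25
  mean(B) = (7 + 5 + 6 + 5) / 4 = 23/4 = 5.75

Step 2 — sample variances and covariances s[i,j] = (1/(n-1)) · Σ_k (x_{k,i} - mean_i) · (x_{k,j} - mean_j), with n-1 = 3:
  s[A,A] = ((-2.25)·(-2.25) + (0.75)·(0.75) + (1.75)·(1.75) + (-0.25)·(-0.25)) / 3 = 8.75/3 = 2.9167
  s[A,B] = ((-2.25)·(1.25) + (0.75)·(-0.75) + (1.75)·(0.25) + (-0.25)·(-0.75)) / 3 = -2.75/3 = -0.9167
  s[B,B] = ((1.25)·(1.25) + (-0.75)·(-0.75) + (0.25)·(0.25) + (-0.75)·(-0.75)) / 3 = 2.75/3 = 0.9167
  Sample standard deviations s_i = √(s[i,i]):
  s(A) = √(2.9167) = 1.7078
  s(B) = √(0.9167) = 0.9574

Step 3 — r_{ij} = s_{ij} / (s_i · s_j):
  r[A,A] = 1 (diagonal).
  r[A,B] = -0.9167 / (1.7078 · 0.9574) = -0.9167 / 1.6351 = -0.5606
  r[B,B] = 1 (diagonal).

R is symmetric with unit diagonal. Assembling:

R = [[1, -0.5606],
 [-0.5606, 1]]


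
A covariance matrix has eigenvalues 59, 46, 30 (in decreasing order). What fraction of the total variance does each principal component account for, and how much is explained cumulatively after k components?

Step 1 — total variance = trace(Sigma) = Σ λ_i = 59 + 46 + 30 = 135.

Step 2 — fraction explained by component i = λ_i / Σ λ:
  PC1: 59/135 = 0.437
  PC2: 46/135 = 0.3407
  PC3: 30/135 = 0.2222

Step 3 — cumulative fraction after k components = (λ_1 + ... + λ_k) / Σ λ:
  k = 1: 59/135 = 0.437
  k = 2: (59 + 46)/135 = 105/135 = 0.7778
  k = 3: (59 + 46 + 30)/135 = 135/135 = 1

Summary (fraction, with percent):

explained: PC1 0.437 (43.7%), PC2 0.3407 (34.07%), PC3 0.2222 (22.22%);  cumulative: 0.437, 0.7778, 1


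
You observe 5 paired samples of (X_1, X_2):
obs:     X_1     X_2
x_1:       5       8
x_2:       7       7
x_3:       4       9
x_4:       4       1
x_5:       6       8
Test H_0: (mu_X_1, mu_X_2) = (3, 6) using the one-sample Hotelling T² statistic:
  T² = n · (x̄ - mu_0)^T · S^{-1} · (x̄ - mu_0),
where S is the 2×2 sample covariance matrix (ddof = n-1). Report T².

Step 1 — sample mean vector:
  mean(X_1) = (5 + 7 + 4 + 4 + 6) / 5 = 26/5 = 5.2
  mean(X_2) = (8 + 7 + 9 + 1 + 8) / 5 = 33/5 = 6.6
  x̄ = (5.2, 6.6),  deviation x̄ - mu_0 = (5.2, 6.6) - (3, 6) = (2.2, 0.6).

Step 2 — sample covariance matrix, S[i,j] = (1/(n-1)) · Σ_k (x_{k,i} - mean_i) · (x_{k,j} - mean_j), divisor n-1 = 4:
  S[X_1,X_1] = ((-0.2)·(-0.2) + (1.8)·(1.8) + (-1.2)·(-1.2) + (-1.2)·(-1.2) + (0.8)·(0.8)) / 4 = 6.8/4 = 1.7
  S[X_1,X_2] = ((-0.2)·(1.4) + (1.8)·(0.4) + (-1.2)·(2.4) + (-1.2)·(-5.6) + (0.8)·(1.4)) / 4 = 5.4/4 = 1.35
  S[X_2,X_2] = ((1.4)·(1.4) + (0.4)·(0.4) + (2.4)·(2.4) + (-5.6)·(-5.6) + (1.4)·(1.4)) / 4 = 41.2/4 = 10.3
  S = [[1.7, 1.35],
 [1.35, 10.3]].

Step 3 — invert S. det(S) = 1.7·10.3 - (1.35)² = 15.6875.
  S^{-1} = (1/det) · [[d, -b], [-b, a]] = [[0.6566, -0.0861],
 [-0.0861, 0.1084]].

Step 4 — quadratic form (x̄ - mu_0)^T · S^{-1} · (x̄ - mu_0):
  S^{-1} · (x̄ - mu_0) = (1.3928, -0.1243),
  (x̄ - mu_0)^T · [...] = (2.2)·(1.3928) + (0.6)·(-0.1243) = 2.9896.

Step 5 — scale by n: T² = 5 · 2.9896 = 14.9482.

T² ≈ 14.9482


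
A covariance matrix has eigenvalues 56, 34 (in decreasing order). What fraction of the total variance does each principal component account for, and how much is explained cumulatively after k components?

Step 1 — total variance = trace(Sigma) = Σ λ_i = 56 + 34 = 90.

Step 2 — fraction explained by component i = λ_i / Σ λ:
  PC1: 56/90 = 0.6222
  PC2: 34/90 = 0.3778

Step 3 — cumulative fraction after k components = (λ_1 + ... + λ_k) / Σ λ:
  k = 1: 56/90 = 0.6222
  k = 2: (56 + 34)/90 = 90/90 = 1

Summary (fraction, with percent):

explained: PC1 0.6222 (62.22%), PC2 0.3778 (37.78%);  cumulative: 0.6222, 1


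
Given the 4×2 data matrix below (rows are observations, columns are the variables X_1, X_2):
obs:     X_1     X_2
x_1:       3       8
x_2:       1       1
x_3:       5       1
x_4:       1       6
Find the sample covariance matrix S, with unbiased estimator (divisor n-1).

Step 1 — column means:
  mean(X_1) = (3 + 1 + 5 + 1) / 4 = 10/4 = 2.5
  mean(X_2) = (8 + 1 + 1 + 6) / 4 = 16/4 = 4

Step 2 — sample covariance S[i,j] = (1/(n-1)) · Σ_k (x_{k,i} - mean_i) · (x_{k,j} - mean_j), with n-1 = 3.
  S[X_1,X_1] = ((0.5)·(0.5) + (-1.5)·(-1.5) + (2.5)·(2.5) + (-1.5)·(-1.5)) / 3 = 11/3 = 3.6667
  S[X_1,X_2] = ((0.5)·(4) + (-1.5)·(-3) + (2.5)·(-3) + (-1.5)·(2)) / 3 = -4/3 = -1.3333
  S[X_2,X_2] = ((4)·(4) + (-3)·(-3) + (-3)·(-3) + (2)·(2)) / 3 = 38/3 = 12.6667

S is symmetric (S[j,i] = S[i,j]). Assembling:

S = [[3.6667, -1.3333],
 [-1.3333, 12.6667]]


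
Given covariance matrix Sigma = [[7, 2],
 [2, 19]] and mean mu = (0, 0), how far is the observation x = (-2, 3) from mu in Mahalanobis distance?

Step 1 — centre the observation: (x - mu) = (-2, 3).

Step 2 — invert Sigma. det(Sigma) = 7·19 - (2)² = 129.
  Sigma^{-1} = (1/det) · [[d, -b], [-b, a]] = [[0.1473, -0.0155],
 [-0.0155, 0.0543]].

Step 3 — form the quadratic (x - mu)^T · Sigma^{-1} · (x - mu):
  Sigma^{-1} · (x - mu) = (-0.3411, 0.1938).
  (x - mu)^T · [Sigma^{-1} · (x - mu)] = (-2)·(-0.3411) + (3)·(0.1938) = 1.2636.

Step 4 — take square root: d = √(1.2636) ≈ 1.1241.

d(x, mu) = √(1.2636) ≈ 1.1241


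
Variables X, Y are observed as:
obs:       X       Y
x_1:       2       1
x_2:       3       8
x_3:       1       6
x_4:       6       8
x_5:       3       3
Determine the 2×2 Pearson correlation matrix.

Step 1 — column means:
  mean(X) = (2 + 3 + 1 + 6 + 3) / 5 = 15/5 = 3
  mean(Y) = (1 + 8 + 6 + 8 + 3) / 5 = 26/5 = 5.2

Step 2 — sample variances and covariances s[i,j] = (1/(n-1)) · Σ_k (x_{k,i} - mean_i) · (x_{k,j} - mean_j), with n-1 = 4:
  s[X,X] = ((-1)·(-1) + (0)·(0) + (-2)·(-2) + (3)·(3) + (0)·(0)) / 4 = 14/4 = 3.5
  s[X,Y] = ((-1)·(-4.2) + (0)·(2.8) + (-2)·(0.8) + (3)·(2.8) + (0)·(-2.2)) / 4 = 11/4 = 2.75
  s[Y,Y] = ((-4.2)·(-4.2) + (2.8)·(2.8) + (0.8)·(0.8) + (2.8)·(2.8) + (-2.2)·(-2.2)) / 4 = 38.8/4 = 9.7
  Sample standard deviations s_i = √(s[i,i]):
  s(X) = √(3.5) = 1.8708
  s(Y) = √(9.7) = 3.1145

Step 3 — r_{ij} = s_{ij} / (s_i · s_j):
  r[X,X] = 1 (diagonal).
  r[X,Y] = 2.75 / (1.8708 · 3.1145) = 2.75 / 5.8267 = 0.472
  r[Y,Y] = 1 (diagonal).

R is symmetric with unit diagonal. Assembling:

R = [[1, 0.472],
 [0.472, 1]]


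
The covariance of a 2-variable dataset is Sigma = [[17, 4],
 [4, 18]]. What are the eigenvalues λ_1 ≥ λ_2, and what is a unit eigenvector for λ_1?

Step 1 — characteristic polynomial of 2×2 Sigma:
  det(Sigma - λI) = λ² - trace · λ + det = 0.
  trace = 17 + 18 = 35, det = 17·18 - (4)² = 290.
Step 2 — discriminant:
  Δ = trace² - 4·det = 1225 - 1160 = 65.
Step 3 — eigenvalues:
  λ = (trace ± √Δ)/2 = (35 ± 8.0623)/2,
  λ_1 = 21.5311,  λ_2 = 13.4689.

Step 4 — unit eigenvector for λ_1: solve (Sigma - λ_1 I)v = 0. First row:
  (17 - 21.5311)·v_x + (4)·v_y = 0, i.e. (-4.5311)·v_x + (4)·v_y = 0,
  so v ∝ (b, λ_1 - a) = (4, 4.5311) = u.
  ||u|| = √((4)² + (4.5311)²) = √(36.5311) ≈ 6.0441,
  v_1 = u/||u|| ≈ (0.6618, 0.7497) (||v_1|| = 1).

λ_1 = 21.5311,  λ_2 = 13.4689;  v_1 ≈ (0.6618, 0.7497)


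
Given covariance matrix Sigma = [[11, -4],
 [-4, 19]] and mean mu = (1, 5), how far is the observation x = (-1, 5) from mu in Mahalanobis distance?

Step 1 — centre the observation: (x - mu) = (-2, 0).

Step 2 — invert Sigma. det(Sigma) = 11·19 - (-4)² = 193.
  Sigma^{-1} = (1/det) · [[d, -b], [-b, a]] = [[0.0984, 0.0207],
 [0.0207, 0.057]].

Step 3 — form the quadratic (x - mu)^T · Sigma^{-1} · (x - mu):
  Sigma^{-1} · (x - mu) = (-0.1969, -0.0415).
  (x - mu)^T · [Sigma^{-1} · (x - mu)] = (-2)·(-0.1969) + (0)·(-0.0415) = 0.3938.

Step 4 — take square root: d = √(0.3938) ≈ 0.6275.

d(x, mu) = √(0.3938) ≈ 0.6275


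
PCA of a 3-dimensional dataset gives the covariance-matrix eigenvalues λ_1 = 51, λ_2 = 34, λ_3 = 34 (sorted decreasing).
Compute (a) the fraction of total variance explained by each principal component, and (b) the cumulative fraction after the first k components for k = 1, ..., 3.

Step 1 — total variance = trace(Sigma) = Σ λ_i = 51 + 34 + 34 = 119.

Step 2 — fraction explained by component i = λ_i / Σ λ:
  PC1: 51/119 = 0.4286
  PC2: 34/119 = 0.2857
  PC3: 34/119 = 0.2857

Step 3 — cumulative fraction after k components = (λ_1 + ... + λ_k) / Σ λ:
  k = 1: 51/119 = 0.4286
  k = 2: (51 + 34)/119 = 85/119 = 0.7143
  k = 3: (51 + 34 + 34)/119 = 119/119 = 1

Summary (fraction, with percent):

explained: PC1 0.4286 (42.86%), PC2 0.2857 (28.57%), PC3 0.2857 (28.57%);  cumulative: 0.4286, 0.7143, 1


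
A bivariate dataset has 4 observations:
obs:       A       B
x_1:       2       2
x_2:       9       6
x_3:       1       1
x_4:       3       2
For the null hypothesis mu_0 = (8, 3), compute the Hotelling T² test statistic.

Step 1 — sample mean vector:
  mean(A) = (2 + 9 + 1 + 3) / 4 = 15/4 = 3.75
  mean(B) = (2 + 6 + 1 + 2) / 4 = 11/4 = 2.75
  x̄ = (3.75, 2.75),  deviation x̄ - mu_0 = (3.75, 2.75) - (8, 3) = (-4.25, -0.25).

Step 2 — sample covariance matrix, S[i,j] = (1/(n-1)) · Σ_k (x_{k,i} - mean_i) · (x_{k,j} - mean_j), divisor n-1 = 3:
  S[A,A] = ((-1.75)·(-1.75) + (5.25)·(5.25) + (-2.75)·(-2.75) + (-0.75)·(-0.75)) / 3 = 38.75/3 = 12.9167
  S[A,B] = ((-1.75)·(-0.75) + (5.25)·(3.25) + (-2.75)·(-1.75) + (-0.75)·(-0.75)) / 3 = 23.75/3 = 7.9167
  S[B,B] = ((-0.75)·(-0.75) + (3.25)·(3.25) + (-1.75)·(-1.75) + (-0.75)·(-0.75)) / 3 = 14.75/3 = 4.9167
  S = [[12.9167, 7.9167],
 [7.9167, 4.9167]].

Step 3 — invert S. det(S) = 12.9167·4.9167 - (7.9167)² = 0.8333.
  S^{-1} = (1/det) · [[d, -b], [-b, a]] = [[5.9, -9.5],
 [-9.5, 15.5]].

Step 4 — quadratic form (x̄ - mu_0)^T · S^{-1} · (x̄ - mu_0):
  S^{-1} · (x̄ - mu_0) = (-22.7, 36.5),
  (x̄ - mu_0)^T · [...] = (-4.25)·(-22.7) + (-0.25)·(36.5) = 87.35.

Step 5 — scale by n: T² = 4 · 87.35 = 349.4.

T² ≈ 349.4


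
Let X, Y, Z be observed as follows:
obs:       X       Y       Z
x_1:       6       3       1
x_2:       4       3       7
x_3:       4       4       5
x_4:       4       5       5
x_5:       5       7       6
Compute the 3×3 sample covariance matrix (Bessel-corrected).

Step 1 — column means:
  mean(X) = (6 + 4 + 4 + 4 + 5) / 5 = 23/5 = 4.6
  mean(Y) = (3 + 3 + 4 + 5 + 7) / 5 = 22/5 = 4.4
  mean(Z) = (1 + 7 + 5 + 5 + 6) / 5 = 24/5 = 4.8

Step 2 — sample covariance S[i,j] = (1/(n-1)) · Σ_k (x_{k,i} - mean_i) · (x_{k,j} - mean_j), with n-1 = 4.
  S[X,X] = ((1.4)·(1.4) + (-0.6)·(-0.6) + (-0.6)·(-0.6) + (-0.6)·(-0.6) + (0.4)·(0.4)) / 4 = 3.2/4 = 0.8
  S[X,Y] = ((1.4)·(-1.4) + (-0.6)·(-1.4) + (-0.6)·(-0.4) + (-0.6)·(0.6) + (0.4)·(2.6)) / 4 = -0.2/4 = -0.05
  S[X,Z] = ((1.4)·(-3.8) + (-0.6)·(2.2) + (-0.6)·(0.2) + (-0.6)·(0.2) + (0.4)·(1.2)) / 4 = -6.4/4 = -1.6
  S[Y,Y] = ((-1.4)·(-1.4) + (-1.4)·(-1.4) + (-0.4)·(-0.4) + (0.6)·(0.6) + (2.6)·(2.6)) / 4 = 11.2/4 = 2.8
  S[Y,Z] = ((-1.4)·(-3.8) + (-1.4)·(2.2) + (-0.4)·(0.2) + (0.6)·(0.2) + (2.6)·(1.2)) / 4 = 5.4/4 = 1.35
  S[Z,Z] = ((-3.8)·(-3.8) + (2.2)·(2.2) + (0.2)·(0.2) + (0.2)·(0.2) + (1.2)·(1.2)) / 4 = 20.8/4 = 5.2

S is symmetric (S[j,i] = S[i,j]). Assembling:

S = [[0.8, -0.05, -1.6],
 [-0.05, 2.8, 1.35],
 [-1.6, 1.35, 5.2]]


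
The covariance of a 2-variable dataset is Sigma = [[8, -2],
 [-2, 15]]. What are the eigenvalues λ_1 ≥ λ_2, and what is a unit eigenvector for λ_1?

Step 1 — characteristic polynomial of 2×2 Sigma:
  det(Sigma - λI) = λ² - trace · λ + det = 0.
  trace = 8 + 15 = 23, det = 8·15 - (-2)² = 116.
Step 2 — discriminant:
  Δ = trace² - 4·det = 529 - 464 = 65.
Step 3 — eigenvalues:
  λ = (trace ± √Δ)/2 = (23 ± 8.0623)/2,
  λ_1 = 15.5311,  λ_2 = 7.4689.

Step 4 — unit eigenvector for λ_1: solve (Sigma - λ_1 I)v = 0. First row:
  (8 - 15.5311)·v_x + (-2)·v_y = 0, i.e. (-7.5311)·v_x + (-2)·v_y = 0,
  so v ∝ (b, λ_1 - a) = (-2, 7.5311); multiply by -1 so the first entry is positive: u = (2, -7.5311).
  ||u|| = √((2)² + (-7.5311)²) = √(60.7179) ≈ 7.7922,
  v_1 = u/||u|| ≈ (0.2567, -0.9665) (||v_1|| = 1).

λ_1 = 15.5311,  λ_2 = 7.4689;  v_1 ≈ (0.2567, -0.9665)


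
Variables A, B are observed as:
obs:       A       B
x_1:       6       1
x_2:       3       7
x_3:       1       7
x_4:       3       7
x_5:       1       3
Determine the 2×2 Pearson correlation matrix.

Step 1 — column means:
  mean(A) = (6 + 3 + 1 + 3 + 1) / 5 = 14/5 = 2.8
  mean(B) = (1 + 7 + 7 + 7 + 3) / 5 = 25/5 = 5

Step 2 — sample variances and covariances s[i,j] = (1/(n-1)) · Σ_k (x_{k,i} - mean_i) · (x_{k,j} - mean_j), with n-1 = 4:
  s[A,A] = ((3.2)·(3.2) + (0.2)·(0.2) + (-1.8)·(-1.8) + (0.2)·(0.2) + (-1.8)·(-1.8)) / 4 = 16.8/4 = 4.2
  s[A,B] = ((3.2)·(-4) + (0.2)·(2) + (-1.8)·(2) + (0.2)·(2) + (-1.8)·(-2)) / 4 = -12/4 = -3
  s[B,B] = ((-4)·(-4) + (2)·(2) + (2)·(2) + (2)·(2) + (-2)·(-2)) / 4 = 32/4 = 8
  Sample standard deviations s_i = √(s[i,i]):
  s(A) = √(4.2) = 2.0494
  s(B) = √(8) = 2.8284

Step 3 — r_{ij} = s_{ij} / (s_i · s_j):
  r[A,A] = 1 (diagonal).
  r[A,B] = -3 / (2.0494 · 2.8284) = -3 / 5.7966 = -0.5175
  r[B,B] = 1 (diagonal).

R is symmetric with unit diagonal. Assembling:

R = [[1, -0.5175],
 [-0.5175, 1]]


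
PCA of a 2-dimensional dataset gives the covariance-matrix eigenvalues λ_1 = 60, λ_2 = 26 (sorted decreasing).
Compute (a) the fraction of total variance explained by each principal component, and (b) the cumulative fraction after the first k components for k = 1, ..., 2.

Step 1 — total variance = trace(Sigma) = Σ λ_i = 60 + 26 = 86.

Step 2 — fraction explained by component i = λ_i / Σ λ:
  PC1: 60/86 = 0.6977
  PC2: 26/86 = 0.3023

Step 3 — cumulative fraction after k components = (λ_1 + ... + λ_k) / Σ λ:
  k = 1: 60/86 = 0.6977
  k = 2: (60 + 26)/86 = 86/86 = 1

Summary (fraction, with percent):

explained: PC1 0.6977 (69.77%), PC2 0.3023 (30.23%);  cumulative: 0.6977, 1
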